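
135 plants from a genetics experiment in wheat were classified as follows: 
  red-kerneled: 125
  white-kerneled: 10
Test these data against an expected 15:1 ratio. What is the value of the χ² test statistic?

0.309

The 15:1 ratio has 16 parts, so with N = 135 the expected counts are:
  red-kerneled: 135 × 15/16 = 126.5625
  white-kerneled: 135 × 1/16 = 8.4375
χ² = Σ (O − E)² / E
  red-kerneled: (125 − 126.5625)² / 126.5625 = 0.0193
  white-kerneled: (10 − 8.4375)² / 8.4375 = 0.2894
χ² = 0.0193 + 0.2894 = 0.3087 ≈ 0.309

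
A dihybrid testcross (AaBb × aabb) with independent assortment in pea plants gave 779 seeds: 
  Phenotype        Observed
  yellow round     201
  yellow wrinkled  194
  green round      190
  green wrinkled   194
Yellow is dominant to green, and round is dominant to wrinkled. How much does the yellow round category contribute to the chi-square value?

0.201

A dihybrid testcross with independent assortment gives a 1:1:1:1 ratio.
The 1:1:1:1 ratio has 4 parts, so with N = 779 the expected counts are:
  yellow round: 779 × 1/4 = 194.75
  yellow wrinkled: 779 × 1/4 = 194.75
  green round: 779 × 1/4 = 194.75
  green wrinkled: 779 × 1/4 = 194.75
Contribution of yellow round: (201 − 194.75)² / 194.75 = 0.2006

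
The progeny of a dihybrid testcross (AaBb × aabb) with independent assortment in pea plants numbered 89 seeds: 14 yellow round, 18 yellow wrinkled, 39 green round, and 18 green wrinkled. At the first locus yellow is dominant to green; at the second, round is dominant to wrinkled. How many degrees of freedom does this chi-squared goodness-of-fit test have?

A dihybrid testcross with independent assortment gives a 1:1:1:1 ratio.
A goodness-of-fit test with 4 phenotype classes has df = 4 − 1 = 3.

3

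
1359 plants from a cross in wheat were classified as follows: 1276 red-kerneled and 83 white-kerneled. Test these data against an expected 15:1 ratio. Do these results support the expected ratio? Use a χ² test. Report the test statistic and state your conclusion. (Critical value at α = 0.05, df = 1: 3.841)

0.047; consistent

Total ratio parts = 16. Expected numbers out of 1359:
  red-kerneled: 1359 × 15/16 = 1274.0625
  white-kerneled: 1359 × 1/16 = 84.9375
χ² = Σ (O − E)² / E
  red-kerneled: (1276 − 1274.0625)² / 1274.0625 = 0.0029
  white-kerneled: (83 − 84.9375)² / 84.9375 = 0.0442
χ² = 0.0029 + 0.0442 = 0.0471 ≈ 0.047
Degrees of freedom = 2 − 1 = 1; critical value at α = 0.05 is 3.841.
Since 0.047 < 3.841, we fail to reject the null hypothesis — the data are consistent with the 15:1 ratio.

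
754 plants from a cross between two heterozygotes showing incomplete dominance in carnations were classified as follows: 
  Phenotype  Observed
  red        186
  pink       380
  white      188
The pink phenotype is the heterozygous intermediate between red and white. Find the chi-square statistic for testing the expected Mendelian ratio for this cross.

With incomplete dominance, a heterozygote × heterozygote cross gives a 1:2:1 phenotypic ratio.
Total ratio parts = 4. Expected numbers out of 754:
  red: 754 × 1/4 = 188.5
  pink: 754 × 2/4 = 377
  white: 754 × 1/4 = 188.5
χ² = Σ (O − E)² / E
  red: (186 − 188.5)² / 188.5 = 0.0332
  pink: (380 − 377)² / 377 = 0.0239
  white: (188 − 188.5)² / 188.5 = 0.0013
χ² = 0.0332 + 0.0239 + 0.0013 = 0.0584 ≈ 0.058

0.058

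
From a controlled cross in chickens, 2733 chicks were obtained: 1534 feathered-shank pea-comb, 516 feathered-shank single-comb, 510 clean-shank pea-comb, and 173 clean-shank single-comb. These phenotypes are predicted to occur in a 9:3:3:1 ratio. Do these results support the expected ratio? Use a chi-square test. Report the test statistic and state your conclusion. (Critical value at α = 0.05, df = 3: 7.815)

Expected counts for N = 2733 under a 9:3:3:1 ratio (total parts = 16):
  feathered-shank pea-comb: 2733 × 9/16 = 1537.3125
  feathered-shank single-comb: 2733 × 3/16 = 512.4375
  clean-shank pea-comb: 2733 × 3/16 = 512.4375
  clean-shank single-comb: 2733 × 1/16 = 170.8125
χ² = Σ (O − E)² / E
  feathered-shank pea-comb: (1534 − 1537.3125)² / 1537.3125 = 0.0071
  feathered-shank single-comb: (516 − 512.4375)² / 512.4375 = 0.0248
  clean-shank pea-comb: (510 − 512.4375)² / 512.4375 = 0.0116
  clean-shank single-comb: (173 − 170.8125)² / 170.8125 = 0.0280
χ² = 0.0071 + 0.0248 + 0.0116 + 0.0280 = 0.0715 ≈ 0.072
Degrees of freedom = 4 − 1 = 3; critical value at α = 0.05 is 7.815.
Since 0.072 < 7.815, we fail to reject the null hypothesis — the data are consistent with the 9:3:3:1 ratio.

0.072; consistent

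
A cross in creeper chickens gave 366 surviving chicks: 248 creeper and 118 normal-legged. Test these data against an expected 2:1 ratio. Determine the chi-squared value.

0.197

Total ratio parts = 3. Expected numbers out of 366:
  creeper: 366 × 2/3 = 244
  normal-legged: 366 × 1/3 = 122
χ² = Σ (O − E)² / E
  creeper: (248 − 244)² / 244 = 0.0656
  normal-legged: (118 − 122)² / 122 = 0.1311
χ² = 0.0656 + 0.1311 = 0.1967 ≈ 0.197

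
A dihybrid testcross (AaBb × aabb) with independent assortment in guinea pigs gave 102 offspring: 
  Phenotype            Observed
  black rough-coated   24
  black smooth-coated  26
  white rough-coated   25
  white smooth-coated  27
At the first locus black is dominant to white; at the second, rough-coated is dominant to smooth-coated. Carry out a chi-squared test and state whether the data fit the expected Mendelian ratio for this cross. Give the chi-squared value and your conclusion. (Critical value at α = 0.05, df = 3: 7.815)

0.196; consistent

A dihybrid testcross with independent assortment gives a 1:1:1:1 ratio.
Total ratio parts = 4. Expected numbers out of 102:
  black rough-coated: 102 × 1/4 = 25.5
  black smooth-coated: 102 × 1/4 = 25.5
  white rough-coated: 102 × 1/4 = 25.5
  white smooth-coated: 102 × 1/4 = 25.5
χ² = Σ (O − E)² / E
  black rough-coated: (24 − 25.5)² / 25.5 = 0.0882
  black smooth-coated: (26 − 25.5)² / 25.5 = 0.0098
  white rough-coated: (25 − 25.5)² / 25.5 = 0.0098
  white smooth-coated: (27 − 25.5)² / 25.5 = 0.0882
χ² = 0.0882 + 0.0098 + 0.0098 + 0.0882 = 0.196
Degrees of freedom = 4 − 1 = 3; critical value at α = 0.05 is 7.815.
Since 0.196 < 7.815, we fail to reject the null hypothesis — the data are consistent with the 1:1:1:1 ratio.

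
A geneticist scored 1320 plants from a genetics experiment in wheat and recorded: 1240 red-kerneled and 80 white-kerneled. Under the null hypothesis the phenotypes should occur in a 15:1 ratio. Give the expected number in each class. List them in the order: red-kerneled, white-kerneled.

The 15:1 ratio has 16 parts, so with N = 1320 the expected counts are:
  red-kerneled: 1320 × 15/16 = 1237.5
  white-kerneled: 1320 × 1/16 = 82.5

1237.5, 82.5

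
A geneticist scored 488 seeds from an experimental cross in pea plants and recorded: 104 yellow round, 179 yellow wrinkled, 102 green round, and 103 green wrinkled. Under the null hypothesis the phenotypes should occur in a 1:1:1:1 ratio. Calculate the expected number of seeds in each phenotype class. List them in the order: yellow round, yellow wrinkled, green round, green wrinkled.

Under the 1:1:1:1 hypothesis (Σ ratio = 4, N = 488):
  yellow round: 488 × 1/4 = 122
  yellow wrinkled: 488 × 1/4 = 122
  green round: 488 × 1/4 = 122
  green wrinkled: 488 × 1/4 = 122

122, 122, 122, 122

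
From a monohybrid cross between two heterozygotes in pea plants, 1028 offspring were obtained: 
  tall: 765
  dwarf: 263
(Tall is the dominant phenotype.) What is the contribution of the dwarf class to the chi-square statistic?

For a monohybrid cross between heterozygotes with complete dominance, the expected phenotypic ratio is 3:1.
Under the 3:1 hypothesis (Σ ratio = 4, N = 1028):
  tall: 1028 × 3/4 = 771
  dwarf: 1028 × 1/4 = 257
Contribution of dwarf: (263 − 257)² / 257 = 0.1401

0.140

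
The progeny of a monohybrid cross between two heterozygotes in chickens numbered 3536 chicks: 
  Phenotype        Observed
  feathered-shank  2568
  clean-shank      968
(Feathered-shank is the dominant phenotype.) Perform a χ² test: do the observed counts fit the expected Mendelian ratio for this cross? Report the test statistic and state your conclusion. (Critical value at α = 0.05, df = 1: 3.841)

For a monohybrid cross between heterozygotes with complete dominance, the expected phenotypic ratio is 3:1.
Total ratio parts = 4. Expected numbers out of 3536:
  feathered-shank: 3536 × 3/4 = 2652
  clean-shank: 3536 × 1/4 = 884
χ² = Σ (O − E)² / E
  feathered-shank: (2568 − 2652)² / 2652 = 2.6606
  clean-shank: (968 − 884)² / 884 = 7.9819
χ² = 2.6606 + 7.9819 = 10.6425 ≈ 10.643
Degrees of freedom = 2 − 1 = 1; critical value at α = 0.05 is 3.841.
Since 10.643 > 3.841, we reject the null hypothesis — the data do not fit the 3:1 ratio.

10.643; not consistent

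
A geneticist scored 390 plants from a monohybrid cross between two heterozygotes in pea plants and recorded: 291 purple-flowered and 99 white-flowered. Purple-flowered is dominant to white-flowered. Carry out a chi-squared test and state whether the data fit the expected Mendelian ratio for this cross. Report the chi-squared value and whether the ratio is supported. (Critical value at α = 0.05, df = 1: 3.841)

0.031; consistent

For a monohybrid cross between heterozygotes with complete dominance, the expected phenotypic ratio is 3:1.
The 3:1 ratio has 4 parts, so with N = 390 the expected counts are:
  purple-flowered: 390 × 3/4 = 292.5
  white-flowered: 390 × 1/4 = 97.5
χ² = Σ (O − E)² / E
  purple-flowered: (291 − 292.5)² / 292.5 = 0.0077
  white-flowered: (99 − 97.5)² / 97.5 = 0.0231
χ² = 0.0077 + 0.0231 = 0.0308 ≈ 0.031
Degrees of freedom = 2 − 1 = 1; critical value at α = 0.05 is 3.841.
Since 0.031 < 3.841, we fail to reject the null hypothesis — the data are consistent with the 3:1 ratio.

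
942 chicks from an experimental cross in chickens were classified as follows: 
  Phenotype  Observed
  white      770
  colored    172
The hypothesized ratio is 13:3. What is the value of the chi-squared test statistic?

Expected counts for N = 942 under a 13:3 ratio (total parts = 16):
  white: 942 × 13/16 = 765.375
  colored: 942 × 3/16 = 176.625
χ² = Σ (O − E)² / E
  white: (770 − 765.375)² / 765.375 = 0.0279
  colored: (172 − 176.625)² / 176.625 = 0.1211
χ² = 0.0279 + 0.1211 = 0.149

0.149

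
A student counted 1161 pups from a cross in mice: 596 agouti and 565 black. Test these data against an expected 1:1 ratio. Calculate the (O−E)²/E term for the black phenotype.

The 1:1 ratio has 2 parts, so with N = 1161 the expected counts are:
  agouti: 1161 × 1/2 = 580.5
  black: 1161 × 1/2 = 580.5
Contribution of black: (565 − 580.5)² / 580.5 = 0.4139

0.414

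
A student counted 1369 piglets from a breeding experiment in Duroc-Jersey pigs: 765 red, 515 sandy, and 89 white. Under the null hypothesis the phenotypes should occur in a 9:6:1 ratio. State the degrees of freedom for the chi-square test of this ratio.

2

A goodness-of-fit test with 3 phenotype classes has df = 3 − 1 = 2.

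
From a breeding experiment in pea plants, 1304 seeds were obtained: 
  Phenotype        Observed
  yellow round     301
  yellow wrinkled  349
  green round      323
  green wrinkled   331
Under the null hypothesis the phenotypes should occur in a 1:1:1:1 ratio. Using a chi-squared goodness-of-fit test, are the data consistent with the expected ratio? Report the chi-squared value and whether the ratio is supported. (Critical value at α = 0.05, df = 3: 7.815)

Under the 1:1:1:1 hypothesis (Σ ratio = 4, N = 1304):
  yellow round: 1304 × 1/4 = 326
  yellow wrinkled: 1304 × 1/4 = 326
  green round: 1304 × 1/4 = 326
  green wrinkled: 1304 × 1/4 = 326
χ² = Σ (O − E)² / E
  yellow round: (301 − 326)² / 326 = 1.9172
  yellow wrinkled: (349 − 326)² / 326 = 1.6227
  green round: (323 − 326)² / 326 = 0.0276
  green wrinkled: (331 − 326)² / 326 = 0.0767
χ² = 1.9172 + 1.6227 + 0.0276 + 0.0767 = 3.6442 ≈ 3.644
Degrees of freedom = 4 − 1 = 3; critical value at α = 0.05 is 7.815.
Since 3.644 < 7.815, we fail to reject the null hypothesis — the data are consistent with the 1:1:1:1 ratio.

3.644; consistent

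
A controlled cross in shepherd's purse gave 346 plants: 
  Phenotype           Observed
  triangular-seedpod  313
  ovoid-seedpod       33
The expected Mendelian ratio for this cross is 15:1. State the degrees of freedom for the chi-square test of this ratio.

1

A goodness-of-fit test with 2 phenotype classes has df = 2 − 1 = 1.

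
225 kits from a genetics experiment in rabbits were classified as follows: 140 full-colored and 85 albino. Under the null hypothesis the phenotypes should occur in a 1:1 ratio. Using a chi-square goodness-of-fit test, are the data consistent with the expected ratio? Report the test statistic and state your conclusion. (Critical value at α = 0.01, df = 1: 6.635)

13.444; not consistent

Under the 1:1 hypothesis (Σ ratio = 2, N = 225):
  full-colored: 225 × 1/2 = 112.5
  albino: 225 × 1/2 = 112.5
χ² = Σ (O − E)² / E
  full-colored: (140 − 112.5)² / 112.5 = 6.7222
  albino: (85 − 112.5)² / 112.5 = 6.7222
χ² = 6.7222 + 6.7222 = 13.4444 ≈ 13.444
Degrees of freedom = 2 − 1 = 1; critical value at α = 0.01 is 6.635.
Since 13.444 > 6.635, we reject the null hypothesis — the data do not fit the 1:1 ratio.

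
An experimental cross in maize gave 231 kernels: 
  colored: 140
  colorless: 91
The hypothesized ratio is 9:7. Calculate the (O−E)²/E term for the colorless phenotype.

Under the 9:7 hypothesis (Σ ratio = 16, N = 231):
  colored: 231 × 9/16 = 129.9375
  colorless: 231 × 7/16 = 101.0625
Contribution of colorless: (91 − 101.0625)² / 101.0625 = 1.0019

1.002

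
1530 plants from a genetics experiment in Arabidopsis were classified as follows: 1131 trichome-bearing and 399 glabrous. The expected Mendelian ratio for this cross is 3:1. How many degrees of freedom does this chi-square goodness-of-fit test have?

1

A goodness-of-fit test with 2 phenotype classes has df = 2 − 1 = 1.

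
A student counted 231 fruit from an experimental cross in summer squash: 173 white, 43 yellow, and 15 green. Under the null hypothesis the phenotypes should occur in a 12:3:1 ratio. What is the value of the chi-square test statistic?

Expected counts for N = 231 under a 12:3:1 ratio (total parts = 16):
  white: 231 × 12/16 = 173.25
  yellow: 231 × 3/16 = 43.3125
  green: 231 × 1/16 = 14.4375
χ² = Σ (O − E)² / E
  white: (173 − 173.25)² / 173.25 = 0.0004
  yellow: (43 − 43.3125)² / 43.3125 = 0.0023
  green: (15 − 14.4375)² / 14.4375 = 0.0219
χ² = 0.0004 + 0.0023 + 0.0219 = 0.0246 ≈ 0.025

0.025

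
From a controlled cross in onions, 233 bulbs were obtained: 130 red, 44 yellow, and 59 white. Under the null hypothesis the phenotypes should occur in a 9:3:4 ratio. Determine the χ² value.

Under the 9:3:4 hypothesis (Σ ratio = 16, N = 233):
  red: 233 × 9/16 = 131.0625
  yellow: 233 × 3/16 = 43.6875
  white: 233 × 4/16 = 58.25
χ² = Σ (O − E)² / E
  red: (130 − 131.0625)² / 131.0625 = 0.0086
  yellow: (44 − 43.6875)² / 43.6875 = 0.0022
  white: (59 − 58.25)² / 58.25 = 0.0097
χ² = 0.0086 + 0.0022 + 0.0097 = 0.0205 ≈ 0.021

0.021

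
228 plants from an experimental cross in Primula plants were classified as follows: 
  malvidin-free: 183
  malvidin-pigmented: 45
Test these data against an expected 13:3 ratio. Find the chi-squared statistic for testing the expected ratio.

0.146

Total ratio parts = 16. Expected numbers out of 228:
  malvidin-free: 228 × 13/16 = 185.25
  malvidin-pigmented: 228 × 3/16 = 42.75
χ² = Σ (O − E)² / E
  malvidin-free: (183 − 185.25)² / 185.25 = 0.0273
  malvidin-pigmented: (45 − 42.75)² / 42.75 = 0.1184
χ² = 0.0273 + 0.1184 = 0.1457 ≈ 0.146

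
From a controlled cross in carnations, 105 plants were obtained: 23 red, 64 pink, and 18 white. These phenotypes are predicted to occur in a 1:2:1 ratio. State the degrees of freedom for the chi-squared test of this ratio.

2

A goodness-of-fit test with 3 phenotype classes has df = 3 − 1 = 2.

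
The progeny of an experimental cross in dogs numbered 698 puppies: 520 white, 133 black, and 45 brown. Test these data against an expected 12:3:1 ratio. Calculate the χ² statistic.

0.101

The 12:3:1 ratio has 16 parts, so with N = 698 the expected counts are:
  white: 698 × 12/16 = 523.5
  black: 698 × 3/16 = 130.875
  brown: 698 × 1/16 = 43.625
χ² = Σ (O − E)² / E
  white: (520 − 523.5)² / 523.5 = 0.0234
  black: (133 − 130.875)² / 130.875 = 0.0345
  brown: (45 − 43.625)² / 43.625 = 0.0433
χ² = 0.0234 + 0.0345 + 0.0433 = 0.1012 ≈ 0.101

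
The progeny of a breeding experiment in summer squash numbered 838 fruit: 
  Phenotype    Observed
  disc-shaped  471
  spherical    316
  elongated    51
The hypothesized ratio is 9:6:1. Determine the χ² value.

0.046

Expected counts for N = 838 under a 9:6:1 ratio (total parts = 16):
  disc-shaped: 838 × 9/16 = 471.375
  spherical: 838 × 6/16 = 314.25
  elongated: 838 × 1/16 = 52.375
χ² = Σ (O − E)² / E
  disc-shaped: (471 − 471.375)² / 471.375 = 0.0003
  spherical: (316 − 314.25)² / 314.25 = 0.0097
  elongated: (51 − 52.375)² / 52.375 = 0.0361
χ² = 0.0003 + 0.0097 + 0.0361 = 0.0461 ≈ 0.046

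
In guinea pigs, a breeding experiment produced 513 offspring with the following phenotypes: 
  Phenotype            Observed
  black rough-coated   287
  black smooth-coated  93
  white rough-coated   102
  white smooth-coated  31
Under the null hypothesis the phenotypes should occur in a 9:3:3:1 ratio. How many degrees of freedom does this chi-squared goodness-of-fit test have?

3

A goodness-of-fit test with 4 phenotype classes has df = 4 − 1 = 3.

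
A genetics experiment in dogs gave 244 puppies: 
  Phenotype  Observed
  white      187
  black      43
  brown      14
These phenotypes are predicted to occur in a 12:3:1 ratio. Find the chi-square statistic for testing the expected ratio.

0.355

The 12:3:1 ratio has 16 parts, so with N = 244 the expected counts are:
  white: 244 × 12/16 = 183
  black: 244 × 3/16 = 45.75
  brown: 244 × 1/16 = 15.25
χ² = Σ (O − E)² / E
  white: (187 − 183)² / 183 = 0.0874
  black: (43 − 45.75)² / 45.75 = 0.1653
  brown: (14 − 15.25)² / 15.25 = 0.1025
χ² = 0.0874 + 0.1653 + 0.1025 = 0.3552 ≈ 0.355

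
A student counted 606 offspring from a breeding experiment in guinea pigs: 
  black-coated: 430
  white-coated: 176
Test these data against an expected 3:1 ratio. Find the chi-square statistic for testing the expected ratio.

5.283

Under the 3:1 hypothesis (Σ ratio = 4, N = 606):
  black-coated: 606 × 3/4 = 454.5
  white-coated: 606 × 1/4 = 151.5
χ² = Σ (O − E)² / E
  black-coated: (430 − 454.5)² / 454.5 = 1.3207
  white-coated: (176 − 151.5)² / 151.5 = 3.9620
χ² = 1.3207 + 3.9620 = 5.2827 ≈ 5.283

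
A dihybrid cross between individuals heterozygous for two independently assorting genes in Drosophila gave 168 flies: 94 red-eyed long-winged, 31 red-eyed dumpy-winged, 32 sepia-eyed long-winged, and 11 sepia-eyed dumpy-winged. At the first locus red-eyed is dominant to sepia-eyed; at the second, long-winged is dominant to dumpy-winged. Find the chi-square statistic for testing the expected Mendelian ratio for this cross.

A dihybrid F₂ with independent assortment and complete dominance at both loci gives a 9:3:3:1 phenotypic ratio.
Expected counts for N = 168 under a 9:3:3:1 ratio (total parts = 16):
  red-eyed long-winged: 168 × 9/16 = 94.5
  red-eyed dumpy-winged: 168 × 3/16 = 31.5
  sepia-eyed long-winged: 168 × 3/16 = 31.5
  sepia-eyed dumpy-winged: 168 × 1/16 = 10.5
χ² = Σ (O − E)² / E
  red-eyed long-winged: (94 − 94.5)² / 94.5 = 0.0026
  red-eyed dumpy-winged: (31 − 31.5)² / 31.5 = 0.0079
  sepia-eyed long-winged: (32 − 31.5)² / 31.5 = 0.0079
  sepia-eyed dumpy-winged: (11 − 10.5)² / 10.5 = 0.0238
χ² = 0.0026 + 0.0079 + 0.0079 + 0.0238 = 0.0422 ≈ 0.042

0.042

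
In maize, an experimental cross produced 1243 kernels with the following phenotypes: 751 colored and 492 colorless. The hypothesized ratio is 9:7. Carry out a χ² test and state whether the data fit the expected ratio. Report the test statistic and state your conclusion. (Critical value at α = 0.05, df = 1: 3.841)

8.776; not consistent

The 9:7 ratio has 16 parts, so with N = 1243 the expected counts are:
  colored: 1243 × 9/16 = 699.1875
  colorless: 1243 × 7/16 = 543.8125
χ² = Σ (O − E)² / E
  colored: (751 − 699.1875)² / 699.1875 = 3.8395
  colorless: (492 − 543.8125)² / 543.8125 = 4.9365
χ² = 3.8395 + 4.9365 = 8.776
Degrees of freedom = 2 − 1 = 1; critical value at α = 0.05 is 3.841.
Since 8.776 > 3.841, we reject the null hypothesis — the data do not fit the 9:7 ratio.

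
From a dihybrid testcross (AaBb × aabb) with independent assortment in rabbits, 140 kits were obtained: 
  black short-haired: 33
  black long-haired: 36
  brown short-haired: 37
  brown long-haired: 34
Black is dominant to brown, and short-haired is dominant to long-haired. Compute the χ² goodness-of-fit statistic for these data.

A dihybrid testcross with independent assortment gives a 1:1:1:1 ratio.
The 1:1:1:1 ratio has 4 parts, so with N = 140 the expected counts are:
  black short-haired: 140 × 1/4 = 35
  black long-haired: 140 × 1/4 = 35
  brown short-haired: 140 × 1/4 = 35
  brown long-haired: 140 × 1/4 = 35
χ² = Σ (O − E)² / E
  black short-haired: (33 − 35)² / 35 = 0.1143
  black long-haired: (36 − 35)² / 35 = 0.0286
  brown short-haired: (37 − 35)² / 35 = 0.1143
  brown long-haired: (34 − 35)² / 35 = 0.0286
χ² = 0.1143 + 0.0286 + 0.1143 + 0.0286 = 0.2858 ≈ 0.286

0.286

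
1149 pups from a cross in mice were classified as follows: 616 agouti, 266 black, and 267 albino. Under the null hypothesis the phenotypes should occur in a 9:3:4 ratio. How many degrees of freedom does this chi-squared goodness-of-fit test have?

2

A goodness-of-fit test with 3 phenotype classes has df = 3 − 1 = 2.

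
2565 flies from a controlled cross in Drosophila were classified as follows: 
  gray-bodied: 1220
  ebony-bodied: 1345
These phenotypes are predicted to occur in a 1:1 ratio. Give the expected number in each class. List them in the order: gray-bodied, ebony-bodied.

1282.5, 1282.5

Expected counts for N = 2565 under a 1:1 ratio (total parts = 2):
  gray-bodied: 2565 × 1/2 = 1282.5
  ebony-bodied: 2565 × 1/2 = 1282.5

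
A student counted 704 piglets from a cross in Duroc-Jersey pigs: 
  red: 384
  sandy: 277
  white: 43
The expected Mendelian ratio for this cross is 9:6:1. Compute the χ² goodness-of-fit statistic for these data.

1.027

Expected counts for N = 704 under a 9:6:1 ratio (total parts = 16):
  red: 704 × 9/16 = 396
  sandy: 704 × 6/16 = 264
  white: 704 × 1/16 = 44
χ² = Σ (O − E)² / E
  red: (384 − 396)² / 396 = 0.3636
  sandy: (277 − 264)² / 264 = 0.6402
  white: (43 − 44)² / 44 = 0.0227
χ² = 0.3636 + 0.6402 + 0.0227 = 1.0265 ≈ 1.027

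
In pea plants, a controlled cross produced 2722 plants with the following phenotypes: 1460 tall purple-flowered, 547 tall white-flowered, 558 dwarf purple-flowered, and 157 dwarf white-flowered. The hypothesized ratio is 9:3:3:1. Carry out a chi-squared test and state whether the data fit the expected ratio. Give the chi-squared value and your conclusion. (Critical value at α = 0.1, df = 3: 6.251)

Total ratio parts = 16. Expected numbers out of 2722:
  tall purple-flowered: 2722 × 9/16 = 1531.125
  tall white-flowered: 2722 × 3/16 = 510.375
  dwarf purple-flowered: 2722 × 3/16 = 510.375
  dwarf white-flowered: 2722 × 1/16 = 170.125
χ² = Σ (O − E)² / E
  tall purple-flowered: (1460 − 1531.125)² / 1531.125 = 3.3040
  tall white-flowered: (547 − 510.375)² / 510.375 = 2.6282
  dwarf purple-flowered: (558 − 510.375)² / 510.375 = 4.4441
  dwarf white-flowered: (157 − 170.125)² / 170.125 = 1.0126
χ² = 3.3040 + 2.6282 + 4.4441 + 1.0126 = 11.3889 ≈ 11.389
Degrees of freedom = 4 − 1 = 3; critical value at α = 0.1 is 6.251.
Since 11.389 > 6.251, we reject the null hypothesis — the data do not fit the 9:3:3:1 ratio.

11.389; not consistent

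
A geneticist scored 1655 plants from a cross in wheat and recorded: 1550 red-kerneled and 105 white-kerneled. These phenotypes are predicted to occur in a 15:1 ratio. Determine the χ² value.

0.025

Total ratio parts = 16. Expected numbers out of 1655:
  red-kerneled: 1655 × 15/16 = 1551.5625
  white-kerneled: 1655 × 1/16 = 103.4375
χ² = Σ (O − E)² / E
  red-kerneled: (1550 − 1551.5625)² / 1551.5625 = 0.0016
  white-kerneled: (105 − 103.4375)² / 103.4375 = 0.0236
χ² = 0.0016 + 0.0236 = 0.0252 ≈ 0.025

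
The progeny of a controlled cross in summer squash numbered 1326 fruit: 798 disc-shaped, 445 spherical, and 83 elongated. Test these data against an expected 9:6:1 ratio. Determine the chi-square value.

Total ratio parts = 16. Expected numbers out of 1326:
  disc-shaped: 1326 × 9/16 = 745.875
  spherical: 1326 × 6/16 = 497.25
  elongated: 1326 × 1/16 = 82.875
χ² = Σ (O − E)² / E
  disc-shaped: (798 − 745.875)² / 745.875 = 3.6427
  spherical: (445 − 497.25)² / 497.25 = 5.4903
  elongated: (83 − 82.875)² / 82.875 = 0.0002
χ² = 3.6427 + 5.4903 + 0.0002 = 9.1332 ≈ 9.133

9.133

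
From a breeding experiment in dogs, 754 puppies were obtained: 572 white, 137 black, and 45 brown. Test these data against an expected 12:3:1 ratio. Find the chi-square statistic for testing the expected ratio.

Expected counts for N = 754 under a 12:3:1 ratio (total parts = 16):
  white: 754 × 12/16 = 565.5
  black: 754 × 3/16 = 141.375
  brown: 754 × 1/16 = 47.125
χ² = Σ (O − E)² / E
  white: (572 − 565.5)² / 565.5 = 0.0747
  black: (137 − 141.375)² / 141.375 = 0.1354
  brown: (45 − 47.125)² / 47.125 = 0.0958
χ² = 0.0747 + 0.1354 + 0.0958 = 0.3059 ≈ 0.306

0.306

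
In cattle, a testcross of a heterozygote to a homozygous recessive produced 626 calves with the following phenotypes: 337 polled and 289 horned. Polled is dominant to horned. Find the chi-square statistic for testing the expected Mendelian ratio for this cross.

A testcross of a heterozygote (Aa × aa) gives a 1:1 phenotypic ratio.
Under the 1:1 hypothesis (Σ ratio = 2, N = 626):
  polled: 626 × 1/2 = 313
  horned: 626 × 1/2 = 313
χ² = Σ (O − E)² / E
  polled: (337 − 313)² / 313 = 1.8403
  horned: (289 − 313)² / 313 = 1.8403
χ² = 1.8403 + 1.8403 = 3.6806 ≈ 3.681

3.681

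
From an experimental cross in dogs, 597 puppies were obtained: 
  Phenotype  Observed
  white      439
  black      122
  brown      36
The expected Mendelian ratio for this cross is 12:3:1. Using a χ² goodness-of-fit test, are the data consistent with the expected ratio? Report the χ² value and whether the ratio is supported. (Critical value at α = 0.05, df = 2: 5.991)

Total ratio parts = 16. Expected numbers out of 597:
  white: 597 × 12/16 = 447.75
  black: 597 × 3/16 = 111.9375
  brown: 597 × 1/16 = 37.3125
χ² = Σ (O − E)² / E
  white: (439 − 447.75)² / 447.75 = 0.1710
  black: (122 − 111.9375)² / 111.9375 = 0.9046
  brown: (36 − 37.3125)² / 37.3125 = 0.0462
χ² = 0.1710 + 0.9046 + 0.0462 = 1.1218 ≈ 1.122
Degrees of freedom = 3 − 1 = 2; critical value at α = 0.05 is 5.991.
Since 1.122 < 5.991, we fail to reject the null hypothesis — the data are consistent with the 12:3:1 ratio.

1.122; consistent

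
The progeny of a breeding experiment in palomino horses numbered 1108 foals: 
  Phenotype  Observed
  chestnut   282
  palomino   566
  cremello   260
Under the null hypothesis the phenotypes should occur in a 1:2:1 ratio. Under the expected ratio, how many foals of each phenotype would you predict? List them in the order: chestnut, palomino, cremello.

277, 554, 277

Total ratio parts = 4. Expected numbers out of 1108:
  chestnut: 1108 × 1/4 = 277
  palomino: 1108 × 2/4 = 554
  cremello: 1108 × 1/4 = 277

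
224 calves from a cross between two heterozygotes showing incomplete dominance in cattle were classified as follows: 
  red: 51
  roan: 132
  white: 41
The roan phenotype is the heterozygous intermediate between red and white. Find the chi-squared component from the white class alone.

With incomplete dominance, a heterozygote × heterozygote cross gives a 1:2:1 phenotypic ratio.
Under the 1:2:1 hypothesis (Σ ratio = 4, N = 224):
  red: 224 × 1/4 = 56
  roan: 224 × 2/4 = 112
  white: 224 × 1/4 = 56
Contribution of white: (41 − 56)² / 56 = 4.0179

4.018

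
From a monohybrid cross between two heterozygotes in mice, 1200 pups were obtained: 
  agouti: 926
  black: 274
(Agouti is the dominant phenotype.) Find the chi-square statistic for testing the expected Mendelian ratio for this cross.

For a monohybrid cross between heterozygotes with complete dominance, the expected phenotypic ratio is 3:1.
Expected counts for N = 1200 under a 3:1 ratio (total parts = 4):
  agouti: 1200 × 3/4 = 900
  black: 1200 × 1/4 = 300
χ² = Σ (O − E)² / E
  agouti: (926 − 900)² / 900 = 0.7511
  black: (274 − 300)² / 300 = 2.2533
χ² = 0.7511 + 2.2533 = 3.0044 ≈ 3.004

3.004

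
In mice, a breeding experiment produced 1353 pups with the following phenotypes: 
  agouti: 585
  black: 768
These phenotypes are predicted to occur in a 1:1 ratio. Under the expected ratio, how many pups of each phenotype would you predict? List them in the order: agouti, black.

676.5, 676.5

Total ratio parts = 2. Expected numbers out of 1353:
  agouti: 1353 × 1/2 = 676.5
  black: 1353 × 1/2 = 676.5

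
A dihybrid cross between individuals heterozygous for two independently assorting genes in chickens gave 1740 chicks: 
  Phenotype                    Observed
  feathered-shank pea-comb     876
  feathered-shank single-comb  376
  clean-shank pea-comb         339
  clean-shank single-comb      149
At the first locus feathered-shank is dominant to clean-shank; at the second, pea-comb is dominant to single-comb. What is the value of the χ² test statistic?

33.769

A dihybrid F₂ with independent assortment and complete dominance at both loci gives a 9:3:3:1 phenotypic ratio.
Under the 9:3:3:1 hypothesis (Σ ratio = 16, N = 1740):
  feathered-shank pea-comb: 1740 × 9/16 = 978.75
  feathered-shank single-comb: 1740 × 3/16 = 326.25
  clean-shank pea-comb: 1740 × 3/16 = 326.25
  clean-shank single-comb: 1740 × 1/16 = 108.75
χ² = Σ (O − E)² / E
  feathered-shank pea-comb: (876 − 978.75)² / 978.75 = 10.7868
  feathered-shank single-comb: (376 − 326.25)² / 326.25 = 7.5864
  clean-shank pea-comb: (339 − 326.25)² / 326.25 = 0.4983
  clean-shank single-comb: (149 − 108.75)² / 108.75 = 14.8971
χ² = 10.7868 + 7.5864 + 0.4983 + 14.8971 = 33.7686 ≈ 33.769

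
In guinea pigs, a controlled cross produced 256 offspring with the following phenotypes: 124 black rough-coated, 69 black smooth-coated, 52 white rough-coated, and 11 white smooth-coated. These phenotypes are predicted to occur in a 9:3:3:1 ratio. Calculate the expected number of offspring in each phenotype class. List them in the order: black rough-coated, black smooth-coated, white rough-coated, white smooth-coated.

144, 48, 48, 16

The 9:3:3:1 ratio has 16 parts, so with N = 256 the expected counts are:
  black rough-coated: 256 × 9/16 = 144
  black smooth-coated: 256 × 3/16 = 48
  white rough-coated: 256 × 3/16 = 48
  white smooth-coated: 256 × 1/16 = 16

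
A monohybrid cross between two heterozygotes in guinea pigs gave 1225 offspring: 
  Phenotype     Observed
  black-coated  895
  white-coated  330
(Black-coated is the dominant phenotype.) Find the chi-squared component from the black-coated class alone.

For a monohybrid cross between heterozygotes with complete dominance, the expected phenotypic ratio is 3:1.
The 3:1 ratio has 4 parts, so with N = 1225 the expected counts are:
  black-coated: 1225 × 3/4 = 918.75
  white-coated: 1225 × 1/4 = 306.25
Contribution of black-coated: (895 − 918.75)² / 918.75 = 0.6139

0.614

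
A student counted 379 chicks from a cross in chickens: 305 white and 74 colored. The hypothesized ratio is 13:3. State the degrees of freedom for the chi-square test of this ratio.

A goodness-of-fit test with 2 phenotype classes has df = 2 − 1 = 1.

1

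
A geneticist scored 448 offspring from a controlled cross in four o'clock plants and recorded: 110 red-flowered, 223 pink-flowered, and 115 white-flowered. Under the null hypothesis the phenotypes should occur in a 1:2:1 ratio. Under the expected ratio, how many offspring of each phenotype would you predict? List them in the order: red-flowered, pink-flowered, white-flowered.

The 1:2:1 ratio has 4 parts, so with N = 448 the expected counts are:
  red-flowered: 448 × 1/4 = 112
  pink-flowered: 448 × 2/4 = 224
  white-flowered: 448 × 1/4 = 112

112, 224, 112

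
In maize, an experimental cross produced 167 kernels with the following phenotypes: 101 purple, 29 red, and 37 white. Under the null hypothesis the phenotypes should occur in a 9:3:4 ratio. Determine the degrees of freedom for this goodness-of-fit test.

2

A goodness-of-fit test with 3 phenotype classes has df = 3 − 1 = 2.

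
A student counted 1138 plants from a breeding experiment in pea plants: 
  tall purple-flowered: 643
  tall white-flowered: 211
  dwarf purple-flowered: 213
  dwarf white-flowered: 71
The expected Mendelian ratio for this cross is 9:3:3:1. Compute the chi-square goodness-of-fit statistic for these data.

Expected counts for N = 1138 under a 9:3:3:1 ratio (total parts = 16):
  tall purple-flowered: 1138 × 9/16 = 640.125
  tall white-flowered: 1138 × 3/16 = 213.375
  dwarf purple-flowered: 1138 × 3/16 = 213.375
  dwarf white-flowered: 1138 × 1/16 = 71.125
χ² = Σ (O − E)² / E
  tall purple-flowered: (643 − 640.125)² / 640.125 = 0.0129
  tall white-flowered: (211 − 213.375)² / 213.375 = 0.0264
  dwarf purple-flowered: (213 − 213.375)² / 213.375 = 0.0007
  dwarf white-flowered: (71 − 71.125)² / 71.125 = 0.0002
χ² = 0.0129 + 0.0264 + 0.0007 + 0.0002 = 0.0402 ≈ 0.040

0.040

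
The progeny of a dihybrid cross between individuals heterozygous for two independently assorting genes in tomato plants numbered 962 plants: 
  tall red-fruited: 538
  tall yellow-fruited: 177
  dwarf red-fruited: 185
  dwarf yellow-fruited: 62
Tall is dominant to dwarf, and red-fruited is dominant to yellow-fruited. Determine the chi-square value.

A dihybrid F₂ with independent assortment and complete dominance at both loci gives a 9:3:3:1 phenotypic ratio.
The 9:3:3:1 ratio has 16 parts, so with N = 962 the expected counts are:
  tall red-fruited: 962 × 9/16 = 541.125
  tall yellow-fruited: 962 × 3/16 = 180.375
  dwarf red-fruited: 962 × 3/16 = 180.375
  dwarf yellow-fruited: 962 × 1/16 = 60.125
χ² = Σ (O − E)² / E
  tall red-fruited: (538 − 541.125)² / 541.125 = 0.0180
  tall yellow-fruited: (177 − 180.375)² / 180.375 = 0.0631
  dwarf red-fruited: (185 − 180.375)² / 180.375 = 0.1186
  dwarf yellow-fruited: (62 − 60.125)² / 60.125 = 0.0585
χ² = 0.0180 + 0.0631 + 0.1186 + 0.0585 = 0.2582 ≈ 0.258

0.258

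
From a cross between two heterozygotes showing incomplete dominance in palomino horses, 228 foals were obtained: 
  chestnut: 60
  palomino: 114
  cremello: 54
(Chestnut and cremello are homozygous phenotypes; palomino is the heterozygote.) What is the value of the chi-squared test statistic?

0.316

With incomplete dominance, a heterozygote × heterozygote cross gives a 1:2:1 phenotypic ratio.
The 1:2:1 ratio has 4 parts, so with N = 228 the expected counts are:
  chestnut: 228 × 1/4 = 57
  palomino: 228 × 2/4 = 114
  cremello: 228 × 1/4 = 57
χ² = Σ (O − E)² / E
  chestnut: (60 − 57)² / 57 = 0.1579
  palomino: (114 − 114)² / 114 = 0.0000
  cremello: (54 − 57)² / 57 = 0.1579
χ² = 0.1579 + 0.0000 + 0.1579 = 0.3158 ≈ 0.316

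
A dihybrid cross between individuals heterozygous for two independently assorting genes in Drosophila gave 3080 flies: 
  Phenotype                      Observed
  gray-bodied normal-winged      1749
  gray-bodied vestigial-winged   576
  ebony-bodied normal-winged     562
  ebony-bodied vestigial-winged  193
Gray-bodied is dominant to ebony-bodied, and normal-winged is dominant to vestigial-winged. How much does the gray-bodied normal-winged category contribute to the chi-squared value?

A dihybrid F₂ with independent assortment and complete dominance at both loci gives a 9:3:3:1 phenotypic ratio.
Under the 9:3:3:1 hypothesis (Σ ratio = 16, N = 3080):
  gray-bodied normal-winged: 3080 × 9/16 = 1732.5
  gray-bodied vestigial-winged: 3080 × 3/16 = 577.5
  ebony-bodied normal-winged: 3080 × 3/16 = 577.5
  ebony-bodied vestigial-winged: 3080 × 1/16 = 192.5
Contribution of gray-bodied normal-winged: (1749 − 1732.5)² / 1732.5 = 0.1571

0.157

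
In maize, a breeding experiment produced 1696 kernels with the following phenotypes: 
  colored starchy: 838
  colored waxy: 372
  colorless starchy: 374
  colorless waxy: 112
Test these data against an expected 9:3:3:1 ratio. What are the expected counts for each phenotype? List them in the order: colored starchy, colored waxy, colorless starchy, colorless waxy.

The 9:3:3:1 ratio has 16 parts, so with N = 1696 the expected counts are:
  colored starchy: 1696 × 9/16 = 954
  colored waxy: 1696 × 3/16 = 318
  colorless starchy: 1696 × 3/16 = 318
  colorless waxy: 1696 × 1/16 = 106

954, 318, 318, 106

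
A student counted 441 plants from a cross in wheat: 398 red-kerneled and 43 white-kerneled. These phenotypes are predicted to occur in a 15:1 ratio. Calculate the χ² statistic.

9.223

The 15:1 ratio has 16 parts, so with N = 441 the expected counts are:
  red-kerneled: 441 × 15/16 = 413.4375
  white-kerneled: 441 × 1/16 = 27.5625
χ² = Σ (O − E)² / E
  red-kerneled: (398 − 413.4375)² / 413.4375 = 0.5764
  white-kerneled: (43 − 27.5625)² / 27.5625 = 8.6464
χ² = 0.5764 + 8.6464 = 9.2228 ≈ 9.223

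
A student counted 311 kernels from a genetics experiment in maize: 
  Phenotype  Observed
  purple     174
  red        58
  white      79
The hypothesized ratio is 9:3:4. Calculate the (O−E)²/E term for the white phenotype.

0.020

Expected counts for N = 311 under a 9:3:4 ratio (total parts = 16):
  purple: 311 × 9/16 = 174.9375
  red: 311 × 3/16 = 58.3125
  white: 311 × 4/16 = 77.75
Contribution of white: (79 − 77.75)² / 77.75 = 0.0201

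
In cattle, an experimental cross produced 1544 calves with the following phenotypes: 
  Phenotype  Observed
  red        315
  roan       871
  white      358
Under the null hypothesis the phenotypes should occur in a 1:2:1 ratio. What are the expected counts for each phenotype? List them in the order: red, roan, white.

Expected counts for N = 1544 under a 1:2:1 ratio (total parts = 4):
  red: 1544 × 1/4 = 386
  roan: 1544 × 2/4 = 772
  white: 1544 × 1/4 = 386

386, 772, 386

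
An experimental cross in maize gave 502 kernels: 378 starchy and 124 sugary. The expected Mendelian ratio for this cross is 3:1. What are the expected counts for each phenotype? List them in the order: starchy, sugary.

376.5, 125.5

Under the 3:1 hypothesis (Σ ratio = 4, N = 502):
  starchy: 502 × 3/4 = 376.5
  sugary: 502 × 1/4 = 125.5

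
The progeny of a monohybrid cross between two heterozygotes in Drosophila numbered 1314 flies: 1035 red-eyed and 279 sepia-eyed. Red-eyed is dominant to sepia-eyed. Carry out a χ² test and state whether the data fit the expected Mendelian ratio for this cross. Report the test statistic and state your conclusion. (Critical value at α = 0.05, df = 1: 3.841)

9.945; not consistent

For a monohybrid cross between heterozygotes with complete dominance, the expected phenotypic ratio is 3:1.
The 3:1 ratio has 4 parts, so with N = 1314 the expected counts are:
  red-eyed: 1314 × 3/4 = 985.5
  sepia-eyed: 1314 × 1/4 = 328.5
χ² = Σ (O − E)² / E
  red-eyed: (1035 − 985.5)² / 985.5 = 2.4863
  sepia-eyed: (279 − 328.5)² / 328.5 = 7.4589
χ² = 2.4863 + 7.4589 = 9.9452 ≈ 9.945
Degrees of freedom = 2 − 1 = 1; critical value at α = 0.05 is 3.841.
Since 9.945 > 3.841, we reject the null hypothesis — the data do not fit the 3:1 ratio.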